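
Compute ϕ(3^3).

18

φ(27) = 27 · (1 − 1/3)
       = 27 · 2/3 = 18.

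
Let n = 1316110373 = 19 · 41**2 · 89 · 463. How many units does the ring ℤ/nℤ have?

1200165120

φ(19) = 19 − 1 = 18.
φ(41^2) = 41^2 − 41^1 = 1681 − 41 = 1640.
φ(89) = 89 − 1 = 88.
φ(463) = 463 − 1 = 462.
φ(1316110373) = 18 × 1640 × 88 × 462 = 1200165120.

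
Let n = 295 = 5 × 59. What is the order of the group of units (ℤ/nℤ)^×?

232

φ(5) = 5 − 1 = 4.
φ(59) = 59 − 1 = 58.
Since φ is multiplicative, φ(295) = 4 · 58 = 232.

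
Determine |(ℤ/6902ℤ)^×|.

2688

Prime factorization: 6902 = 2 · 7 · 17 · 29.
φ(6902) = 6902 · (1 − 1/2) · (1 − 1/7) · (1 − 1/17) · (1 − 1/29)
       = 6902 · 2688/6902 = 2688.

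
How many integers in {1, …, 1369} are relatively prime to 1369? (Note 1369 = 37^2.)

φ(1369) = 1369 · (1 − 1/37)
       = 1369 · 36/37 = 1332.

1332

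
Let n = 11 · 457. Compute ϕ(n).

4560

φ(11) = 11 − 1 = 10.
φ(457) = 457 − 1 = 456.
φ(5027) = 10 × 456 = 4560.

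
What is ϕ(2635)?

2635 = 5 × 17 × 31.
φ(5) = 5 − 1 = 4.
φ(17) = 17 − 1 = 16.
φ(31) = 31 − 1 = 30.
Since φ is multiplicative, φ(2635) = 4 · 16 · 30 = 1920.

1920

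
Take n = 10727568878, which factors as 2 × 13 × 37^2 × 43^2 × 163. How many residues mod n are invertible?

φ(2) = 2 − 1 = 1.
φ(13) = 13 − 1 = 12.
φ(37^2) = 37^1·(37−1) = 37·36 = 1332.
φ(43^2) = 43^2 − 43^1 = 1849 − 43 = 1806.
φ(163) = 163 − 1 = 162.
φ(10727568878) = 1 × 12 × 1332 × 1806 × 162 = 4676470848.

4676470848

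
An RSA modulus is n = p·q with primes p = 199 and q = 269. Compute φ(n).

For distinct primes, φ(pq) = (p−1)(q−1) = 198 × 268 = 53064.

53064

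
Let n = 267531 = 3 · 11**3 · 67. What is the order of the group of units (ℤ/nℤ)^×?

159720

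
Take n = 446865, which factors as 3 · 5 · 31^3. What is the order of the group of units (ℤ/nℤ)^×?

φ(3) = 3 − 1 = 2.
φ(5) = 5 − 1 = 4.
φ(31^3) = 31^3 − 31^2 = 29791 − 961 = 28830.
φ(446865) = 2 × 4 × 28830 = 230640.

230640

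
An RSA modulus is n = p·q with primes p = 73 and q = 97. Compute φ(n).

6912

For distinct primes, φ(pq) = (p−1)(q−1) = 72 × 96 = 6912.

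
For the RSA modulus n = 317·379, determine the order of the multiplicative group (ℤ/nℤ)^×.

119448

φ(pq) = (p−1)(q−1) = 316 · 378 = 119448.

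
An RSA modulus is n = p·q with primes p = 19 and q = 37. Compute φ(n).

648

φ(703) = 703 · (1 − 1/19) · (1 − 1/37)
       = 703 · 648/703 = 648.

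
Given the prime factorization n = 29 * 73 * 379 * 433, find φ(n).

φ(347414519) = 347414519 · (1 − 1/29) · (1 − 1/73) · (1 − 1/379) · (1 − 1/433)
       = 347414519 · 329204736/347414519 = 329204736.

329204736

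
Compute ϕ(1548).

504

1548 = 2**2 * 3**2 * 43.
φ(2^2) = 2^1·(2−1) = 2·1 = 2.
φ(3^2) = 3^1·(3−1) = 3·2 = 6.
φ(43) = 43 − 1 = 42.
Multiply: 2 · 6 · 42 = 504.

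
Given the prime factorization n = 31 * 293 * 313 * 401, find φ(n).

1093248000

φ(31) = 31 − 1 = 30.
φ(293) = 293 − 1 = 292.
φ(313) = 313 − 1 = 312.
φ(401) = 401 − 1 = 400.
φ(1140034579) = 30 × 292 × 312 × 400 = 1093248000.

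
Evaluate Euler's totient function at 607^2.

367842

φ(368449) = 368449 · (1 − 1/607)
       = 368449 · 606/607 = 367842.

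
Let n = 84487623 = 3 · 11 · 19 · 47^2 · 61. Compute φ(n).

φ(3) = 3 − 1 = 2.
φ(11) = 11 − 1 = 10.
φ(19) = 19 − 1 = 18.
φ(47^2) = 47^2 − 47^1 = 2209 − 47 = 2162.
φ(61) = 61 − 1 = 60.
Multiply: 2 · 10 · 18 · 2162 · 60 = 46699200.

46699200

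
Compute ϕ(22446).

Factor 22446: 22446 = 2 · 3**2 · 29 · 43.
φ(22446) = 22446 · (1 − 1/2) · (1 − 1/3) · (1 − 1/29) · (1 − 1/43)
       = 22446 · 2352/7482 = 7056.

7056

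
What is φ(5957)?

Prime factorization: 5957 = 7 × 23 × 37.
φ(7) = 7 − 1 = 6.
φ(23) = 23 − 1 = 22.
φ(37) = 37 − 1 = 36.
Multiply: 6 · 22 · 36 = 4752.

4752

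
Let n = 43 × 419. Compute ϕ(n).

φ(43) = 43 − 1 = 42.
φ(419) = 419 − 1 = 418.
Since φ is multiplicative, φ(18017) = 42 · 418 = 17556.

17556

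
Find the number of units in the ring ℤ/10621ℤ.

9072

Prime factorization: 10621 = 13 × 19 × 43.
φ(13) = 13 − 1 = 12.
φ(19) = 19 − 1 = 18.
φ(43) = 43 − 1 = 42.
Since φ is multiplicative, φ(10621) = 12 · 18 · 42 = 9072.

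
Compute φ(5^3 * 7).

600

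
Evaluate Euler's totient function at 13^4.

φ(13^4) = 13^4 − 13^3 = 28561 − 2197 = 26364.

26364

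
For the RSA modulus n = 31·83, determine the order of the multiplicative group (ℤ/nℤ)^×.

2460

φ(n) = (p − 1)(q − 1) = (31−1)(83−1) = 30·82 = 2460.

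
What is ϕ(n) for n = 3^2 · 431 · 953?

2456160

φ(3^2) = 3^1·(3−1) = 3·2 = 6.
φ(431) = 431 − 1 = 430.
φ(953) = 953 − 1 = 952.
Since φ is multiplicative, φ(3696687) = 6 · 430 · 952 = 2456160.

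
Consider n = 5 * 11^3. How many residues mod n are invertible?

4840

φ(6655) = 6655 · (1 − 1/5) · (1 − 1/11)
       = 6655 · 40/55 = 4840.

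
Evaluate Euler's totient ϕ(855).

432

First factor: 855 = 3^2 × 5 × 19.
φ(855) = 855 · (1 − 1/3) · (1 − 1/5) · (1 − 1/19)
       = 855 · 144/285 = 432.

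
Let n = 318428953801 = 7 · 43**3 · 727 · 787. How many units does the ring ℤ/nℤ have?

265886702928

φ(7) = 7 − 1 = 6.
φ(43^3) = 43^2·(43−1) = 1849·42 = 77658.
φ(727) = 727 − 1 = 726.
φ(787) = 787 − 1 = 786.
φ(318428953801) = 6 × 77658 × 726 × 786 = 265886702928.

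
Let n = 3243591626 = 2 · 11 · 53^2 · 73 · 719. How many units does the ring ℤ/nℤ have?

1424741760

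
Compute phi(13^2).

φ(13^2) = 13^1·(13−1) = 13·12 = 156.

156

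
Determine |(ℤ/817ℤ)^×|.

756

Factor 817: 817 = 19 * 43.
φ(817) = 817 · (1 − 1/19) · (1 − 1/43)
       = 817 · 756/817 = 756.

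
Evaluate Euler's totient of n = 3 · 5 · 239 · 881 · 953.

φ(3009940905) = 3009940905 · (1 − 1/3) · (1 − 1/5) · (1 − 1/239) · (1 − 1/881) · (1 − 1/953)
       = 3009940905 · 1595095040/3009940905 = 1595095040.

1595095040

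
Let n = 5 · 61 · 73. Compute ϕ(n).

17280

φ(22265) = 22265 · (1 − 1/5) · (1 − 1/61) · (1 − 1/73)
       = 22265 · 17280/22265 = 17280.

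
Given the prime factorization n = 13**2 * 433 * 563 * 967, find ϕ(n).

36586577664

φ(39839095517) = 39839095517 · (1 − 1/13) · (1 − 1/433) · (1 − 1/563) · (1 − 1/967)
       = 39839095517 · 2814352128/3064545809 = 36586577664.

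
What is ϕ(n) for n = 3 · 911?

φ(2733) = 2733 · (1 − 1/3) · (1 − 1/911)
       = 2733 · 1820/2733 = 1820.

1820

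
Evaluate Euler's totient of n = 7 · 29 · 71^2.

834960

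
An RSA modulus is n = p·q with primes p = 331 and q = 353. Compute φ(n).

φ(pq) = (p−1)(q−1) = 330 · 352 = 116160.

116160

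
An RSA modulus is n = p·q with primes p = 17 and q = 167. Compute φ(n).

2656

φ(2839) = 2839 · (1 − 1/17) · (1 − 1/167)
       = 2839 · 2656/2839 = 2656.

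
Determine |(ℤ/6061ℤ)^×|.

5040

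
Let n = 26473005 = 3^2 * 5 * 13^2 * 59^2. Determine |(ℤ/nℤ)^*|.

12811968

φ(26473005) = 26473005 · (1 − 1/3) · (1 − 1/5) · (1 − 1/13) · (1 − 1/59)
       = 26473005 · 5568/11505 = 12811968.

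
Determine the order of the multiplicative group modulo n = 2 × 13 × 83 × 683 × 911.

610690080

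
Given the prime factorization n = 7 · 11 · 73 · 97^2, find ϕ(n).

40227840

φ(7) = 7 − 1 = 6.
φ(11) = 11 − 1 = 10.
φ(73) = 73 − 1 = 72.
φ(97^2) = 97^1·(97−1) = 97·96 = 9312.
φ(52887989) = 6 × 10 × 72 × 9312 = 40227840.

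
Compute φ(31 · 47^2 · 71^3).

φ(31) = 31 − 1 = 30.
φ(47^2) = 47^2 − 47^1 = 2209 − 47 = 2162.
φ(71^3) = 71^3 − 71^2 = 357911 − 5041 = 352870.
Since φ is multiplicative, φ(24509387369) = 30 · 2162 · 352870 = 22887148200.

22887148200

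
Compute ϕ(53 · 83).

4264

φ(4399) = 4399 · (1 − 1/53) · (1 − 1/83)
       = 4399 · 4264/4399 = 4264.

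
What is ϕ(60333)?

29952

Factor 60333: 60333 = 3 × 7 × 13**2 × 17.
φ(60333) = 60333 · (1 − 1/3) · (1 − 1/7) · (1 − 1/13) · (1 − 1/17)
       = 60333 · 2304/4641 = 29952.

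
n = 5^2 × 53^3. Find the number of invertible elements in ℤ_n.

φ(3721925) = 3721925 · (1 − 1/5) · (1 − 1/53)
       = 3721925 · 208/265 = 2921360.

2921360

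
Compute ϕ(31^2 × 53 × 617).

φ(31^2) = 31^2 − 31^1 = 961 − 31 = 930.
φ(53) = 53 − 1 = 52.
φ(617) = 617 − 1 = 616.
Multiply: 930 · 52 · 616 = 29789760.

29789760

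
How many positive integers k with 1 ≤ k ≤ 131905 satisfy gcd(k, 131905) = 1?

95040

Factor 131905: 131905 = 5 * 23 * 31 * 37.
φ(5) = 5 − 1 = 4.
φ(23) = 23 − 1 = 22.
φ(31) = 31 − 1 = 30.
φ(37) = 37 − 1 = 36.
Multiply: 4 · 22 · 30 · 36 = 95040.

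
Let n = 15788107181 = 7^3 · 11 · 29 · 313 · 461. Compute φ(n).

11814566400

φ(15788107181) = 15788107181 · (1 − 1/7) · (1 − 1/11) · (1 − 1/29) · (1 − 1/313) · (1 − 1/461)
       = 15788107181 · 241113600/322206269 = 11814566400.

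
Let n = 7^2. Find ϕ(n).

42

φ(49) = 49 · (1 − 1/7)
       = 49 · 6/7 = 42.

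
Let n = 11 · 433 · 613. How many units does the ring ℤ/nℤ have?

φ(11) = 11 − 1 = 10.
φ(433) = 433 − 1 = 432.
φ(613) = 613 − 1 = 612.
φ(2919719) = 10 × 432 × 612 = 2643840.

2643840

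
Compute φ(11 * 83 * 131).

106600

φ(11) = 11 − 1 = 10.
φ(83) = 83 − 1 = 82.
φ(131) = 131 − 1 = 130.
φ(119603) = 10 × 82 × 130 = 106600.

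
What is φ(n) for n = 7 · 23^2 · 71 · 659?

φ(7) = 7 − 1 = 6.
φ(23^2) = 23^2 − 23^1 = 529 − 23 = 506.
φ(71) = 71 − 1 = 70.
φ(659) = 659 − 1 = 658.
Multiply: 6 · 506 · 70 · 658 = 139838160.

139838160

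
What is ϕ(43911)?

23040

Prime factorization: 43911 = 3**2 · 7 · 17 · 41.
φ(3^2) = 3^2 − 3^1 = 9 − 3 = 6.
φ(7) = 7 − 1 = 6.
φ(17) = 17 − 1 = 16.
φ(41) = 41 − 1 = 40.
φ(43911) = 6 × 6 × 16 × 40 = 23040.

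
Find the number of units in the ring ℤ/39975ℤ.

19200

First factor: 39975 = 3 * 5^2 * 13 * 41.
φ(39975) = 39975 · (1 − 1/3) · (1 − 1/5) · (1 − 1/13) · (1 − 1/41)
       = 39975 · 3840/7995 = 19200.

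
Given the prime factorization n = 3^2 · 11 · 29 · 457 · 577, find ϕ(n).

φ(3^2) = 3^1·(3−1) = 3·2 = 6.
φ(11) = 11 − 1 = 10.
φ(29) = 29 − 1 = 28.
φ(457) = 457 − 1 = 456.
φ(577) = 577 − 1 = 576.
Since φ is multiplicative, φ(757051119) = 6 · 10 · 28 · 456 · 576 = 441262080.

441262080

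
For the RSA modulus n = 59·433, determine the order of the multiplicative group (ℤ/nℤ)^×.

For distinct primes, φ(pq) = (p−1)(q−1) = 58 × 432 = 25056.

25056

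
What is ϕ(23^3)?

11638

φ(12167) = 12167 · (1 − 1/23)
       = 12167 · 22/23 = 11638.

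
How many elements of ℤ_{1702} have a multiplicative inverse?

Factor 1702: 1702 = 2 * 23 * 37.
φ(2) = 2 − 1 = 1.
φ(23) = 23 − 1 = 22.
φ(37) = 37 − 1 = 36.
Multiply: 1 · 22 · 36 = 792.

792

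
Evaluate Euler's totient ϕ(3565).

Factor 3565: 3565 = 5 * 23 * 31.
φ(5) = 5 − 1 = 4.
φ(23) = 23 − 1 = 22.
φ(31) = 31 − 1 = 30.
φ(3565) = 4 × 22 × 30 = 2640.

2640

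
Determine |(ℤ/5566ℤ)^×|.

First factor: 5566 = 2 × 11**2 × 23.
φ(2) = 2 − 1 = 1.
φ(11^2) = 11^1·(11−1) = 11·10 = 110.
φ(23) = 23 − 1 = 22.
Since φ is multiplicative, φ(5566) = 1 · 110 · 22 = 2420.

2420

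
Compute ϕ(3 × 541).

1080

φ(3) = 3 − 1 = 2.
φ(541) = 541 − 1 = 540.
Since φ is multiplicative, φ(1623) = 2 · 540 = 1080.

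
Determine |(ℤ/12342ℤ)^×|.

3520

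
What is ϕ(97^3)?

φ(912673) = 912673 · (1 − 1/97)
       = 912673 · 96/97 = 903264.

903264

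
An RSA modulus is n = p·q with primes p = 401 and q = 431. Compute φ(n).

172000

φ(172831) = 172831 · (1 − 1/401) · (1 − 1/431)
       = 172831 · 172000/172831 = 172000.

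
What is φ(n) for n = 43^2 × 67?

φ(43^2) = 43^2 − 43^1 = 1849 − 43 = 1806.
φ(67) = 67 − 1 = 66.
Multiply: 1806 · 66 = 119196.

119196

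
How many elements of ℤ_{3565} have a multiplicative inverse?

First factor: 3565 = 5 · 23 · 31.
φ(3565) = 3565 · (1 − 1/5) · (1 − 1/23) · (1 − 1/31)
       = 3565 · 2640/3565 = 2640.

2640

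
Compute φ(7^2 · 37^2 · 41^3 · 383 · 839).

1204172213448960

φ(7^2) = 7^1·(7−1) = 7·6 = 42.
φ(37^2) = 37^2 − 37^1 = 1369 − 37 = 1332.
φ(41^3) = 41^2·(41−1) = 1681·40 = 67240.
φ(383) = 383 − 1 = 382.
φ(839) = 839 − 1 = 838.
Since φ is multiplicative, φ(1485634010516537) = 42 · 1332 · 67240 · 382 · 838 = 1204172213448960.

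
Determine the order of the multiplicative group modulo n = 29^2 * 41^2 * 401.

φ(566902121) = 566902121 · (1 − 1/29) · (1 − 1/41) · (1 − 1/401)
       = 566902121 · 448000/476789 = 532672000.

532672000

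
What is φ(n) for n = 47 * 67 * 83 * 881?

219077760

φ(230264327) = 230264327 · (1 − 1/47) · (1 − 1/67) · (1 − 1/83) · (1 − 1/881)
       = 230264327 · 219077760/230264327 = 219077760.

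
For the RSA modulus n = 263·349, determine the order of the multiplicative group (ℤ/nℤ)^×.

For distinct primes, φ(pq) = (p−1)(q−1) = 262 × 348 = 91176.

91176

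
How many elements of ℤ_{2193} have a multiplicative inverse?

2193 = 3 · 17 · 43.
φ(2193) = 2193 · (1 − 1/3) · (1 − 1/17) · (1 − 1/43)
       = 2193 · 1344/2193 = 1344.

1344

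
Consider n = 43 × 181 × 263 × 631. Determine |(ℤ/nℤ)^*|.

φ(1291612199) = 1291612199 · (1 − 1/43) · (1 − 1/181) · (1 − 1/263) · (1 − 1/631)
       = 1291612199 · 1247853600/1291612199 = 1247853600.

1247853600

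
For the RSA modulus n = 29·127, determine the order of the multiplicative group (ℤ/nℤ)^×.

3528

For distinct primes, φ(pq) = (p−1)(q−1) = 28 × 126 = 3528.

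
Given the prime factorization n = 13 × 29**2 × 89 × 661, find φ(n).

565931520

φ(13) = 13 − 1 = 12.
φ(29^2) = 29^1·(29−1) = 29·28 = 812.
φ(89) = 89 − 1 = 88.
φ(661) = 661 − 1 = 660.
φ(643177457) = 12 × 812 × 88 × 660 = 565931520.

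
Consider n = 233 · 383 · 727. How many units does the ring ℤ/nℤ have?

64341024

φ(64876753) = 64876753 · (1 − 1/233) · (1 − 1/383) · (1 − 1/727)
       = 64876753 · 64341024/64876753 = 64341024.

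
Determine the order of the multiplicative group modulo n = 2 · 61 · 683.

φ(2) = 2 − 1 = 1.
φ(61) = 61 − 1 = 60.
φ(683) = 683 − 1 = 682.
Multiply: 1 · 60 · 682 = 40920.

40920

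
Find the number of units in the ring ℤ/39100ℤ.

14080

Factor 39100: 39100 = 2^2 · 5^2 · 17 · 23.
φ(2^2) = 2^2 − 2^1 = 4 − 2 = 2.
φ(5^2) = 5^2 − 5^1 = 25 − 5 = 20.
φ(17) = 17 − 1 = 16.
φ(23) = 23 − 1 = 22.
φ(39100) = 2 × 20 × 16 × 22 = 14080.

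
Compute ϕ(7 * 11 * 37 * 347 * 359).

267554880

φ(354908477) = 354908477 · (1 − 1/7) · (1 − 1/11) · (1 − 1/37) · (1 − 1/347) · (1 − 1/359)
       = 354908477 · 267554880/354908477 = 267554880.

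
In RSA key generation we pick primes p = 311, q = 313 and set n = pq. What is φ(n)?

96720

φ(n) = (p − 1)(q − 1) = (311−1)(313−1) = 310·312 = 96720.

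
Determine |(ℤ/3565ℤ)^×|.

2640

3565 = 5 × 23 × 31.
φ(5) = 5 − 1 = 4.
φ(23) = 23 − 1 = 22.
φ(31) = 31 − 1 = 30.
Multiply: 4 · 22 · 30 = 2640.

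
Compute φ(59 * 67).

φ(3953) = 3953 · (1 − 1/59) · (1 − 1/67)
       = 3953 · 3828/3953 = 3828.

3828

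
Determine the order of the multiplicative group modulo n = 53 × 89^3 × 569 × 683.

φ(14520409340839) = 14520409340839 · (1 − 1/53) · (1 − 1/89) · (1 − 1/569) · (1 − 1/683)
       = 14520409340839 · 1772632576/1833153559 = 14041022634496.

14041022634496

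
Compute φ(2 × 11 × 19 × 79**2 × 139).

φ(2) = 2 − 1 = 1.
φ(11) = 11 − 1 = 10.
φ(19) = 19 − 1 = 18.
φ(79^2) = 79^2 − 79^1 = 6241 − 79 = 6162.
φ(139) = 139 − 1 = 138.
Multiply: 1 · 10 · 18 · 6162 · 138 = 153064080.

153064080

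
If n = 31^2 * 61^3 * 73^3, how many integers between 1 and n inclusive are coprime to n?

79665830078400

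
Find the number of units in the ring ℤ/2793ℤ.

2793 = 3 × 7^2 × 19.
φ(2793) = 2793 · (1 − 1/3) · (1 − 1/7) · (1 − 1/19)
       = 2793 · 216/399 = 1512.

1512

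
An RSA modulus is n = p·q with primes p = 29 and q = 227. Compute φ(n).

6328

φ(6583) = 6583 · (1 − 1/29) · (1 − 1/227)
       = 6583 · 6328/6583 = 6328.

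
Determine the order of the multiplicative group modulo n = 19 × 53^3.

2629224

φ(19) = 19 − 1 = 18.
φ(53^3) = 53^3 − 53^2 = 148877 − 2809 = 146068.
Multiply: 18 · 146068 = 2629224.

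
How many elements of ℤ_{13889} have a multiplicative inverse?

12096

13889 = 17 × 19 × 43.
φ(13889) = 13889 · (1 − 1/17) · (1 − 1/19) · (1 − 1/43)
       = 13889 · 12096/13889 = 12096.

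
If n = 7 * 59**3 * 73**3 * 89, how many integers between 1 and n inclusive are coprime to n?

φ(49775159681989) = 49775159681989 · (1 − 1/7) · (1 − 1/59) · (1 − 1/73) · (1 − 1/89)
       = 49775159681989 · 2204928/2683261 = 40901963427072.

40901963427072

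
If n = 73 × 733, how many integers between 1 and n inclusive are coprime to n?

52704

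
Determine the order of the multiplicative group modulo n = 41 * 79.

φ(3239) = 3239 · (1 − 1/41) · (1 − 1/79)
       = 3239 · 3120/3239 = 3120.

3120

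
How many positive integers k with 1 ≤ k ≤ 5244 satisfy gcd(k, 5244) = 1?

5244 = 2**2 · 3 · 19 · 23.
φ(2^2) = 2^2 − 2^1 = 4 − 2 = 2.
φ(3) = 3 − 1 = 2.
φ(19) = 19 − 1 = 18.
φ(23) = 23 − 1 = 22.
Since φ is multiplicative, φ(5244) = 2 · 2 · 18 · 22 = 1584.

1584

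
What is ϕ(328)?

328 = 2^3 · 41.
φ(328) = 328 · (1 − 1/2) · (1 − 1/41)
       = 328 · 40/82 = 160.

160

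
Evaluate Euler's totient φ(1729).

1296

Factor 1729: 1729 = 7 · 13 · 19.
φ(7) = 7 − 1 = 6.
φ(13) = 13 − 1 = 12.
φ(19) = 19 − 1 = 18.
Since φ is multiplicative, φ(1729) = 6 · 12 · 18 = 1296.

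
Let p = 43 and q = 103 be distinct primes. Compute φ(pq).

φ(n) = (p − 1)(q − 1) = (43−1)(103−1) = 42·102 = 4284.

4284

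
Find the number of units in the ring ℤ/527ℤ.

First factor: 527 = 17 * 31.
φ(527) = 527 · (1 − 1/17) · (1 − 1/31)
       = 527 · 480/527 = 480.

480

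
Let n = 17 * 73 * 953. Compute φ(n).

φ(1182673) = 1182673 · (1 − 1/17) · (1 − 1/73) · (1 − 1/953)
       = 1182673 · 1096704/1182673 = 1096704.

1096704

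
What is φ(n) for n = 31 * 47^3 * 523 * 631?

1002503401200

φ(1062151130669) = 1062151130669 · (1 − 1/31) · (1 − 1/47) · (1 − 1/523) · (1 − 1/631)
       = 1062151130669 · 453826800/480828941 = 1002503401200.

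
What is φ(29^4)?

φ(29^4) = 29^4 − 29^3 = 707281 − 24389 = 682892.

682892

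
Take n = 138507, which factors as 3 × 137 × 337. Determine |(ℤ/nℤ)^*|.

91392

φ(3) = 3 − 1 = 2.
φ(137) = 137 − 1 = 136.
φ(337) = 337 − 1 = 336.
Since φ is multiplicative, φ(138507) = 2 · 136 · 336 = 91392.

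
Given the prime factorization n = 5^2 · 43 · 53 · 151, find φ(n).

6552000

φ(8603225) = 8603225 · (1 − 1/5) · (1 − 1/43) · (1 − 1/53) · (1 − 1/151)
       = 8603225 · 1310400/1720645 = 6552000.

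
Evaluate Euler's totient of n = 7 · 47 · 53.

14352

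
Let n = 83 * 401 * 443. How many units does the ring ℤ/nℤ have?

14497600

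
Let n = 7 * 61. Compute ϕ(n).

φ(7) = 7 − 1 = 6.
φ(61) = 61 − 1 = 60.
Since φ is multiplicative, φ(427) = 6 · 60 = 360.

360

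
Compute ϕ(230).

Factor 230: 230 = 2 · 5 · 23.
φ(2) = 2 − 1 = 1.
φ(5) = 5 − 1 = 4.
φ(23) = 23 − 1 = 22.
φ(230) = 1 × 4 × 22 = 88.

88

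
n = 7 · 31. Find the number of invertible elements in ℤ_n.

180

φ(217) = 217 · (1 − 1/7) · (1 − 1/31)
       = 217 · 180/217 = 180.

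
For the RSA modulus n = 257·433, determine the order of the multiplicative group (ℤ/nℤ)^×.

110592

φ(111281) = 111281 · (1 − 1/257) · (1 − 1/433)
       = 111281 · 110592/111281 = 110592.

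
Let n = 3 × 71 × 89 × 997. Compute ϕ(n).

12270720

φ(3) = 3 − 1 = 2.
φ(71) = 71 − 1 = 70.
φ(89) = 89 − 1 = 88.
φ(997) = 997 − 1 = 996.
Multiply: 2 · 70 · 88 · 996 = 12270720.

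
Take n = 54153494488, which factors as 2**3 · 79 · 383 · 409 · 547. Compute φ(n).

φ(2^3) = 2^3 − 2^2 = 8 − 4 = 4.
φ(79) = 79 − 1 = 78.
φ(383) = 383 − 1 = 382.
φ(409) = 409 − 1 = 408.
φ(547) = 547 − 1 = 546.
φ(54153494488) = 4 × 78 × 382 × 408 × 546 = 26550381312.

26550381312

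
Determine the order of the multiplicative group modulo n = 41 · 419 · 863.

φ(14825477) = 14825477 · (1 − 1/41) · (1 − 1/419) · (1 − 1/863)
       = 14825477 · 14412640/14825477 = 14412640.

14412640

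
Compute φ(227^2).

φ(51529) = 51529 · (1 − 1/227)
       = 51529 · 226/227 = 51302.

51302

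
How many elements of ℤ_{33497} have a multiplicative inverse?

30240

Prime factorization: 33497 = 19 · 41 · 43.
φ(33497) = 33497 · (1 − 1/19) · (1 − 1/41) · (1 − 1/43)
       = 33497 · 30240/33497 = 30240.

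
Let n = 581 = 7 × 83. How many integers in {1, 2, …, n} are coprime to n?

φ(581) = 581 · (1 − 1/7) · (1 − 1/83)
       = 581 · 492/581 = 492.

492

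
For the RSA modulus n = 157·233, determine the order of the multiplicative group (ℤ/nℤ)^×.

36192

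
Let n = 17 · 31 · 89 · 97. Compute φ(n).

4055040

φ(17) = 17 − 1 = 16.
φ(31) = 31 − 1 = 30.
φ(89) = 89 − 1 = 88.
φ(97) = 97 − 1 = 96.
Since φ is multiplicative, φ(4549591) = 16 · 30 · 88 · 96 = 4055040.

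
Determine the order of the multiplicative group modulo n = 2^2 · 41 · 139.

φ(2^2) = 2^2 − 2^1 = 4 − 2 = 2.
φ(41) = 41 − 1 = 40.
φ(139) = 139 − 1 = 138.
Since φ is multiplicative, φ(22796) = 2 · 40 · 138 = 11040.

11040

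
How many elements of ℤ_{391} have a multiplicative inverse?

First factor: 391 = 17 · 23.
φ(391) = 391 · (1 − 1/17) · (1 − 1/23)
       = 391 · 352/391 = 352.

352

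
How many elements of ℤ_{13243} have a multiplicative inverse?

Factor 13243: 13243 = 17 * 19 * 41.
φ(17) = 17 − 1 = 16.
φ(19) = 19 − 1 = 18.
φ(41) = 41 − 1 = 40.
φ(13243) = 16 × 18 × 40 = 11520.

11520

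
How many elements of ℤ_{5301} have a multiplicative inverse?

3240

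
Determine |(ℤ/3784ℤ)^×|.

First factor: 3784 = 2^3 × 11 × 43.
φ(3784) = 3784 · (1 − 1/2) · (1 − 1/11) · (1 − 1/43)
       = 3784 · 420/946 = 1680.

1680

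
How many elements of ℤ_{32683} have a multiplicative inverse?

32683 = 7**2 · 23 · 29.
φ(32683) = 32683 · (1 − 1/7) · (1 − 1/23) · (1 − 1/29)
       = 32683 · 3696/4669 = 25872.

25872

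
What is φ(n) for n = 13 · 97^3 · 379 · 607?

2482906535424

φ(2729521101697) = 2729521101697 · (1 − 1/13) · (1 − 1/97) · (1 − 1/379) · (1 − 1/607)
       = 2729521101697 · 263886336/290096833 = 2482906535424.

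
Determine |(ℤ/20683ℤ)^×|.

18144

Prime factorization: 20683 = 13 * 37 * 43.
φ(20683) = 20683 · (1 − 1/13) · (1 − 1/37) · (1 − 1/43)
       = 20683 · 18144/20683 = 18144.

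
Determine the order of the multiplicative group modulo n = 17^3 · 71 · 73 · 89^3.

16244675758080

φ(17^3) = 17^2·(17−1) = 289·16 = 4624.
φ(71) = 71 − 1 = 70.
φ(73) = 73 − 1 = 72.
φ(89^3) = 89^3 − 89^2 = 704969 − 7921 = 697048.
Multiply: 4624 · 70 · 72 · 697048 = 16244675758080.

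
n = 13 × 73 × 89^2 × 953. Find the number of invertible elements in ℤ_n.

φ(13) = 13 − 1 = 12.
φ(73) = 73 − 1 = 72.
φ(89^2) = 89^1·(89−1) = 89·88 = 7832.
φ(953) = 953 − 1 = 952.
φ(7163728637) = 12 × 72 × 7832 × 952 = 6442039296.

6442039296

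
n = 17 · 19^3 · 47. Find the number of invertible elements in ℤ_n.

φ(5480341) = 5480341 · (1 − 1/17) · (1 − 1/19) · (1 − 1/47)
       = 5480341 · 13248/15181 = 4782528.

4782528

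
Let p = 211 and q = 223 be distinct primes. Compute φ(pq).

46620

For distinct primes, φ(pq) = (p−1)(q−1) = 210 × 222 = 46620.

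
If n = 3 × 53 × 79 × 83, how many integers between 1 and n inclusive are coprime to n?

φ(1042563) = 1042563 · (1 − 1/3) · (1 − 1/53) · (1 − 1/79) · (1 − 1/83)
       = 1042563 · 665184/1042563 = 665184.

665184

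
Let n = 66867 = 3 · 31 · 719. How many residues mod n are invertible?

φ(66867) = 66867 · (1 − 1/3) · (1 − 1/31) · (1 − 1/719)
       = 66867 · 43080/66867 = 43080.

43080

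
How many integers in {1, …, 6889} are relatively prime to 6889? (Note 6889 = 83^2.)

6806

φ(83^2) = 83^2 − 83^1 = 6889 − 83 = 6806.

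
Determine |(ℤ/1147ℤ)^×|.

1080

Prime factorization: 1147 = 31 * 37.
φ(31) = 31 − 1 = 30.
φ(37) = 37 − 1 = 36.
Multiply: 30 · 36 = 1080.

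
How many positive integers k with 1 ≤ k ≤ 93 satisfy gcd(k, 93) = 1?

Factor 93: 93 = 3 * 31.
φ(93) = 93 · (1 − 1/3) · (1 − 1/31)
       = 93 · 60/93 = 60.

60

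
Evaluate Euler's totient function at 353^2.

φ(124609) = 124609 · (1 − 1/353)
       = 124609 · 352/353 = 124256.

124256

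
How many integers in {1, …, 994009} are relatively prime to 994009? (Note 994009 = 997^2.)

993012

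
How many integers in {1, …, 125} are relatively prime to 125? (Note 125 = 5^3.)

φ(125) = 125 · (1 − 1/5)
       = 125 · 4/5 = 100.

100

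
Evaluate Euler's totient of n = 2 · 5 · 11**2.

440

φ(2) = 2 − 1 = 1.
φ(5) = 5 − 1 = 4.
φ(11^2) = 11^1·(11−1) = 11·10 = 110.
Since φ is multiplicative, φ(1210) = 1 · 4 · 110 = 440.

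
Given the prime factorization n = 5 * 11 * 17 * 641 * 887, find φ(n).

φ(5) = 5 − 1 = 4.
φ(11) = 11 − 1 = 10.
φ(17) = 17 − 1 = 16.
φ(641) = 641 − 1 = 640.
φ(887) = 887 − 1 = 886.
Since φ is multiplicative, φ(531610145) = 4 · 10 · 16 · 640 · 886 = 362905600.

362905600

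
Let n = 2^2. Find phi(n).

2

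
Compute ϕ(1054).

480

Prime factorization: 1054 = 2 * 17 * 31.
φ(1054) = 1054 · (1 − 1/2) · (1 − 1/17) · (1 − 1/31)
       = 1054 · 480/1054 = 480.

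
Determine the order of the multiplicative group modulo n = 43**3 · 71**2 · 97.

φ(43^3) = 43^2·(43−1) = 1849·42 = 77658.
φ(71^2) = 71^2 − 71^1 = 5041 − 71 = 4970.
φ(97) = 97 − 1 = 96.
φ(38877094339) = 77658 × 4970 × 96 = 37052184960.

37052184960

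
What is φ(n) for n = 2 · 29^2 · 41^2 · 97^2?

12400604160

φ(2) = 2 − 1 = 1.
φ(29^2) = 29^1·(29−1) = 29·28 = 812.
φ(41^2) = 41^1·(41−1) = 41·40 = 1640.
φ(97^2) = 97^2 − 97^1 = 9409 − 97 = 9312.
Since φ is multiplicative, φ(26603401778) = 1 · 812 · 1640 · 9312 = 12400604160.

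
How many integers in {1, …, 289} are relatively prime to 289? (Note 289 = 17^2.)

272

φ(289) = 289 · (1 − 1/17)
       = 289 · 16/17 = 272.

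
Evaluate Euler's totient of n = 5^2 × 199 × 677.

φ(3368075) = 3368075 · (1 − 1/5) · (1 − 1/199) · (1 − 1/677)
       = 3368075 · 535392/673615 = 2676960.

2676960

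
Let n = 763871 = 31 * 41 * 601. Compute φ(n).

φ(31) = 31 − 1 = 30.
φ(41) = 41 − 1 = 40.
φ(601) = 601 − 1 = 600.
φ(763871) = 30 × 40 × 600 = 720000.

720000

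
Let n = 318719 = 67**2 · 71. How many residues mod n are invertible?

φ(67^2) = 67^1·(67−1) = 67·66 = 4422.
φ(71) = 71 − 1 = 70.
Multiply: 4422 · 70 = 309540.

309540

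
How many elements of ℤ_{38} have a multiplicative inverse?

18

Prime factorization: 38 = 2 · 19.
φ(38) = 38 · (1 − 1/2) · (1 − 1/19)
       = 38 · 18/38 = 18.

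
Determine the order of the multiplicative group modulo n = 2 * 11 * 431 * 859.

3689400

φ(8145038) = 8145038 · (1 − 1/2) · (1 − 1/11) · (1 − 1/431) · (1 − 1/859)
       = 8145038 · 3689400/8145038 = 3689400.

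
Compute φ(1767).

1080

Prime factorization: 1767 = 3 · 19 · 31.
φ(1767) = 1767 · (1 − 1/3) · (1 − 1/19) · (1 − 1/31)
       = 1767 · 1080/1767 = 1080.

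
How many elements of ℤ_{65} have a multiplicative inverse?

48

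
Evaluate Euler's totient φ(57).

Factor 57: 57 = 3 · 19.
φ(57) = 57 · (1 − 1/3) · (1 − 1/19)
       = 57 · 36/57 = 36.

36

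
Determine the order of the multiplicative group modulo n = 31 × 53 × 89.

φ(31) = 31 − 1 = 30.
φ(53) = 53 − 1 = 52.
φ(89) = 89 − 1 = 88.
Multiply: 30 · 52 · 88 = 137280.

137280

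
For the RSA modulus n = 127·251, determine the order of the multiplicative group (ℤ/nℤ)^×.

31500

φ(n) = (p − 1)(q − 1) = (127−1)(251−1) = 126·250 = 31500.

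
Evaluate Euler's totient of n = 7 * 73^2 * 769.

24219648

φ(28686007) = 28686007 · (1 − 1/7) · (1 − 1/73) · (1 − 1/769)
       = 28686007 · 331776/392959 = 24219648.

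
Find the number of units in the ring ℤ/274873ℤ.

228096

Factor 274873: 274873 = 17 · 19 · 23 · 37.
φ(17) = 17 − 1 = 16.
φ(19) = 19 − 1 = 18.
φ(23) = 23 − 1 = 22.
φ(37) = 37 − 1 = 36.
Multiply: 16 · 18 · 22 · 36 = 228096.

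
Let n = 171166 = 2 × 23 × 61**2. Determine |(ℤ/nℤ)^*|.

80520

φ(171166) = 171166 · (1 − 1/2) · (1 − 1/23) · (1 − 1/61)
       = 171166 · 1320/2806 = 80520.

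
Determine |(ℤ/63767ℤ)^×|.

52800

63767 = 11^2 * 17 * 31.
φ(63767) = 63767 · (1 − 1/11) · (1 − 1/17) · (1 − 1/31)
       = 63767 · 4800/5797 = 52800.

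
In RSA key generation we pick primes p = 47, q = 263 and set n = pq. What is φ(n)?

φ(47) = 47 − 1 = 46.
φ(263) = 263 − 1 = 262.
Multiply: 46 · 262 = 12052.

12052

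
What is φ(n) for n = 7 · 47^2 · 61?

778320

φ(7) = 7 − 1 = 6.
φ(47^2) = 47^2 − 47^1 = 2209 − 47 = 2162.
φ(61) = 61 − 1 = 60.
Multiply: 6 · 2162 · 60 = 778320.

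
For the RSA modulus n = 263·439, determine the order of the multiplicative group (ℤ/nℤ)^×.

114756

For distinct primes, φ(pq) = (p−1)(q−1) = 262 × 438 = 114756.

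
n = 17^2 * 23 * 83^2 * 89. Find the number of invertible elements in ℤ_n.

3583985152

φ(17^2) = 17^2 − 17^1 = 289 − 17 = 272.
φ(23) = 23 − 1 = 22.
φ(83^2) = 83^2 − 83^1 = 6889 − 83 = 6806.
φ(89) = 89 − 1 = 88.
φ(4075415287) = 272 × 22 × 6806 × 88 = 3583985152.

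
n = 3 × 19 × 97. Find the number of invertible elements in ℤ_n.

3456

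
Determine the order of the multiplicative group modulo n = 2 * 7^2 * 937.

φ(2) = 2 − 1 = 1.
φ(7^2) = 7^2 − 7^1 = 49 − 7 = 42.
φ(937) = 937 − 1 = 936.
φ(91826) = 1 × 42 × 936 = 39312.

39312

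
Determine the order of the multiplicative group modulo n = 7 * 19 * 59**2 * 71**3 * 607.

φ(100581799547621) = 100581799547621 · (1 − 1/7) · (1 − 1/19) · (1 − 1/59) · (1 − 1/71) · (1 − 1/607)
       = 100581799547621 · 265718880/338182159 = 79029843570720.

79029843570720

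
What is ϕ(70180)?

70180 = 2^2 × 5 × 11^2 × 29.
φ(2^2) = 2^2 − 2^1 = 4 − 2 = 2.
φ(5) = 5 − 1 = 4.
φ(11^2) = 11^1·(11−1) = 11·10 = 110.
φ(29) = 29 − 1 = 28.
Multiply: 2 · 4 · 110 · 28 = 24640.

24640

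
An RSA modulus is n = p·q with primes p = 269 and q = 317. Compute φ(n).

φ(n) = (p − 1)(q − 1) = (269−1)(317−1) = 268·316 = 84688.

84688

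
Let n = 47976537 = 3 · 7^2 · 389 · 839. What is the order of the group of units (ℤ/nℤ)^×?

27312096

φ(3) = 3 − 1 = 2.
φ(7^2) = 7^1·(7−1) = 7·6 = 42.
φ(389) = 389 − 1 = 388.
φ(839) = 839 − 1 = 838.
Since φ is multiplicative, φ(47976537) = 2 · 42 · 388 · 838 = 27312096.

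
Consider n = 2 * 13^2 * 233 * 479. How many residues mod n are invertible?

17299776

φ(37723166) = 37723166 · (1 − 1/2) · (1 − 1/13) · (1 − 1/233) · (1 − 1/479)
       = 37723166 · 1330752/2901782 = 17299776.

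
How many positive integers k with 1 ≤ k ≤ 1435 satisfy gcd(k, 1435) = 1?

Factor 1435: 1435 = 5 · 7 · 41.
φ(5) = 5 − 1 = 4.
φ(7) = 7 − 1 = 6.
φ(41) = 41 − 1 = 40.
Multiply: 4 · 6 · 40 = 960.

960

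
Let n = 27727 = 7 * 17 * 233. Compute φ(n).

22272

φ(27727) = 27727 · (1 − 1/7) · (1 − 1/17) · (1 − 1/233)
       = 27727 · 22272/27727 = 22272.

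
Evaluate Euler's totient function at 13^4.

26364

φ(28561) = 28561 · (1 − 1/13)
       = 28561 · 12/13 = 26364.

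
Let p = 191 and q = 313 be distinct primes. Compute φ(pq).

59280

For distinct primes, φ(pq) = (p−1)(q−1) = 190 × 312 = 59280.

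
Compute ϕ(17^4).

78608

φ(83521) = 83521 · (1 − 1/17)
       = 83521 · 16/17 = 78608.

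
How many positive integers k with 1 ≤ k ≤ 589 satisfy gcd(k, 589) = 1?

540

First factor: 589 = 19 * 31.
φ(19) = 19 − 1 = 18.
φ(31) = 31 − 1 = 30.
φ(589) = 18 × 30 = 540.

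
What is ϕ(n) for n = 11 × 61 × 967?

579600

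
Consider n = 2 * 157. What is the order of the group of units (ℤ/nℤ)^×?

156

φ(314) = 314 · (1 − 1/2) · (1 − 1/157)
       = 314 · 156/314 = 156.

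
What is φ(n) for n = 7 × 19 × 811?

φ(107863) = 107863 · (1 − 1/7) · (1 − 1/19) · (1 − 1/811)
       = 107863 · 87480/107863 = 87480.

87480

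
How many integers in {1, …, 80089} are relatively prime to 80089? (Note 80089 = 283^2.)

79806

φ(283^2) = 283^2 − 283^1 = 80089 − 283 = 79806.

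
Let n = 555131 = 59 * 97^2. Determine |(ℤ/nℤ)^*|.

540096

φ(59) = 59 − 1 = 58.
φ(97^2) = 97^1·(97−1) = 97·96 = 9312.
φ(555131) = 58 × 9312 = 540096.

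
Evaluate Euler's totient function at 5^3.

100

φ(125) = 125 · (1 − 1/5)
       = 125 · 4/5 = 100.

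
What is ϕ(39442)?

39442 = 2 * 13 * 37 * 41.
φ(39442) = 39442 · (1 − 1/2) · (1 − 1/13) · (1 − 1/37) · (1 − 1/41)
       = 39442 · 17280/39442 = 17280.

17280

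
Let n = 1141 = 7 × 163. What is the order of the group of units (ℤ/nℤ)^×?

972

φ(1141) = 1141 · (1 − 1/7) · (1 − 1/163)
       = 1141 · 972/1141 = 972.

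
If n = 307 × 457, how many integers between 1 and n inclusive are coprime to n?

φ(140299) = 140299 · (1 − 1/307) · (1 − 1/457)
       = 140299 · 139536/140299 = 139536.

139536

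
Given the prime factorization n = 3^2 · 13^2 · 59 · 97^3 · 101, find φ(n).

φ(8272138597047) = 8272138597047 · (1 − 1/3) · (1 − 1/13) · (1 − 1/59) · (1 − 1/97) · (1 − 1/101)
       = 8272138597047 · 13363200/22542897 = 4903639603200.

4903639603200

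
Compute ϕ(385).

240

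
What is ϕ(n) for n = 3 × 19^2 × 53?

35568

φ(3) = 3 − 1 = 2.
φ(19^2) = 19^1·(19−1) = 19·18 = 342.
φ(53) = 53 − 1 = 52.
Since φ is multiplicative, φ(57399) = 2 · 342 · 52 = 35568.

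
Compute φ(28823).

Factor 28823: 28823 = 19 × 37 × 41.
φ(28823) = 28823 · (1 − 1/19) · (1 − 1/37) · (1 − 1/41)
       = 28823 · 25920/28823 = 25920.

25920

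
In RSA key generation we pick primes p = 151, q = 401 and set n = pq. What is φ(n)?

60000

φ(n) = (p − 1)(q − 1) = (151−1)(401−1) = 150·400 = 60000.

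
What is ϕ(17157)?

First factor: 17157 = 3 * 7 * 19 * 43.
φ(17157) = 17157 · (1 − 1/3) · (1 − 1/7) · (1 − 1/19) · (1 − 1/43)
       = 17157 · 9072/17157 = 9072.

9072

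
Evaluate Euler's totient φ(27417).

27417 = 3 × 13 × 19 × 37.
φ(3) = 3 − 1 = 2.
φ(13) = 13 − 1 = 12.
φ(19) = 19 − 1 = 18.
φ(37) = 37 − 1 = 36.
Multiply: 2 · 12 · 18 · 36 = 15552.

15552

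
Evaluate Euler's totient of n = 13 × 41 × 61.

φ(32513) = 32513 · (1 − 1/13) · (1 − 1/41) · (1 − 1/61)
       = 32513 · 28800/32513 = 28800.

28800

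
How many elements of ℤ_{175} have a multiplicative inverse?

Factor 175: 175 = 5^2 * 7.
φ(5^2) = 5^2 − 5^1 = 25 − 5 = 20.
φ(7) = 7 − 1 = 6.
φ(175) = 20 × 6 = 120.

120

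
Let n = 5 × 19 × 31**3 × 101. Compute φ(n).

207576000

φ(5) = 5 − 1 = 4.
φ(19) = 19 − 1 = 18.
φ(31^3) = 31^2·(31−1) = 961·30 = 28830.
φ(101) = 101 − 1 = 100.
Multiply: 4 · 18 · 28830 · 100 = 207576000.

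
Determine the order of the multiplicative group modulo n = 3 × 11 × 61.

φ(3) = 3 − 1 = 2.
φ(11) = 11 − 1 = 10.
φ(61) = 61 − 1 = 60.
Since φ is multiplicative, φ(2013) = 2 · 10 · 60 = 1200.

1200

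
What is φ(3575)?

First factor: 3575 = 5**2 · 11 · 13.
φ(5^2) = 5^2 − 5^1 = 25 − 5 = 20.
φ(11) = 11 − 1 = 10.
φ(13) = 13 − 1 = 12.
φ(3575) = 20 × 10 × 12 = 2400.

2400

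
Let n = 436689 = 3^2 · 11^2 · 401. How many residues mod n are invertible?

φ(436689) = 436689 · (1 − 1/3) · (1 − 1/11) · (1 − 1/401)
       = 436689 · 8000/13233 = 264000.

264000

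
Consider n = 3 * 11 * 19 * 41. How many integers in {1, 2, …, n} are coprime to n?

φ(25707) = 25707 · (1 − 1/3) · (1 − 1/11) · (1 − 1/19) · (1 − 1/41)
       = 25707 · 14400/25707 = 14400.

14400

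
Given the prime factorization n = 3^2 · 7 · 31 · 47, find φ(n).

49680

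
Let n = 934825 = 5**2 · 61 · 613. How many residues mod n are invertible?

φ(5^2) = 5^2 − 5^1 = 25 − 5 = 20.
φ(61) = 61 − 1 = 60.
φ(613) = 613 − 1 = 612.
φ(934825) = 20 × 60 × 612 = 734400.

734400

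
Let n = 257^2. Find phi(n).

65792

φ(257^2) = 257^1·(257−1) = 257·256 = 65792.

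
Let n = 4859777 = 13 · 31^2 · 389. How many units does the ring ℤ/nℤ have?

φ(4859777) = 4859777 · (1 − 1/13) · (1 − 1/31) · (1 − 1/389)
       = 4859777 · 139680/156767 = 4330080.

4330080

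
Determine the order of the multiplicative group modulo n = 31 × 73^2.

157680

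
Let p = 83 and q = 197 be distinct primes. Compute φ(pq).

φ(83) = 83 − 1 = 82.
φ(197) = 197 − 1 = 196.
Multiply: 82 · 196 = 16072.

16072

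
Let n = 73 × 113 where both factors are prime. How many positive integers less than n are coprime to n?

φ(8249) = 8249 · (1 − 1/73) · (1 − 1/113)
       = 8249 · 8064/8249 = 8064.

8064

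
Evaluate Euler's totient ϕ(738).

240

738 = 2 · 3^2 · 41.
φ(738) = 738 · (1 − 1/2) · (1 − 1/3) · (1 − 1/41)
       = 738 · 80/246 = 240.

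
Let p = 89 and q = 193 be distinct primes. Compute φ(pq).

For distinct primes, φ(pq) = (p−1)(q−1) = 88 × 192 = 16896.

16896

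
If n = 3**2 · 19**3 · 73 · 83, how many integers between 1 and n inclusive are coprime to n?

φ(374028129) = 374028129 · (1 − 1/3) · (1 − 1/19) · (1 − 1/73) · (1 − 1/83)
       = 374028129 · 212544/345363 = 230185152.

230185152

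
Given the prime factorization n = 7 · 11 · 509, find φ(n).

30480

φ(7) = 7 − 1 = 6.
φ(11) = 11 − 1 = 10.
φ(509) = 509 − 1 = 508.
φ(39193) = 6 × 10 × 508 = 30480.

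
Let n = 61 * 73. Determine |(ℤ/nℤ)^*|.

4320

φ(61) = 61 − 1 = 60.
φ(73) = 73 − 1 = 72.
Since φ is multiplicative, φ(4453) = 60 · 72 = 4320.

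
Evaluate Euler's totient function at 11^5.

146410

φ(11^5) = 11^5 − 11^4 = 161051 − 14641 = 146410.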